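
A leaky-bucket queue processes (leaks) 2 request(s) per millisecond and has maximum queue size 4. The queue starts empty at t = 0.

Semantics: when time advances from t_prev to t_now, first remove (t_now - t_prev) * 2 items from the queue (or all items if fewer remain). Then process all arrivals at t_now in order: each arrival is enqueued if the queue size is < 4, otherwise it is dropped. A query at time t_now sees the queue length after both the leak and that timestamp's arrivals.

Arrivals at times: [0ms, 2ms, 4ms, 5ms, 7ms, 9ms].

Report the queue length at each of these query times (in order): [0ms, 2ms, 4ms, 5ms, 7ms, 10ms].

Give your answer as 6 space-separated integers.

Queue lengths at query times:
  query t=0ms: backlog = 1
  query t=2ms: backlog = 1
  query t=4ms: backlog = 1
  query t=5ms: backlog = 1
  query t=7ms: backlog = 1
  query t=10ms: backlog = 0

Answer: 1 1 1 1 1 0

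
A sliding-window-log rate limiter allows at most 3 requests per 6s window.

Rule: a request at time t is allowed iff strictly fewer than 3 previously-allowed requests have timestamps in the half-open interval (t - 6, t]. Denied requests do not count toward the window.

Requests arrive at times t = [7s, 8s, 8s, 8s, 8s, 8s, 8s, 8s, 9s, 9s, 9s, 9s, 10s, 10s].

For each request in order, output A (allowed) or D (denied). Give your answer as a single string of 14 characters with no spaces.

Tracking allowed requests in the window:
  req#1 t=7s: ALLOW
  req#2 t=8s: ALLOW
  req#3 t=8s: ALLOW
  req#4 t=8s: DENY
  req#5 t=8s: DENY
  req#6 t=8s: DENY
  req#7 t=8s: DENY
  req#8 t=8s: DENY
  req#9 t=9s: DENY
  req#10 t=9s: DENY
  req#11 t=9s: DENY
  req#12 t=9s: DENY
  req#13 t=10s: DENY
  req#14 t=10s: DENY

Answer: AAADDDDDDDDDDD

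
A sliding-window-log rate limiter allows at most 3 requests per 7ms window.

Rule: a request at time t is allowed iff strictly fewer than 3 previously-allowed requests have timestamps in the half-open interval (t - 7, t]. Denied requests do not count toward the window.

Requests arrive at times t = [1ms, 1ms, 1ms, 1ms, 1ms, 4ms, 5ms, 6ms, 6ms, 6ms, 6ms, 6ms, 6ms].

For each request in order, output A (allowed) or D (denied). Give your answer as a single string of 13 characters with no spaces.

Answer: AAADDDDDDDDDD

Derivation:
Tracking allowed requests in the window:
  req#1 t=1ms: ALLOW
  req#2 t=1ms: ALLOW
  req#3 t=1ms: ALLOW
  req#4 t=1ms: DENY
  req#5 t=1ms: DENY
  req#6 t=4ms: DENY
  req#7 t=5ms: DENY
  req#8 t=6ms: DENY
  req#9 t=6ms: DENY
  req#10 t=6ms: DENY
  req#11 t=6ms: DENY
  req#12 t=6ms: DENY
  req#13 t=6ms: DENY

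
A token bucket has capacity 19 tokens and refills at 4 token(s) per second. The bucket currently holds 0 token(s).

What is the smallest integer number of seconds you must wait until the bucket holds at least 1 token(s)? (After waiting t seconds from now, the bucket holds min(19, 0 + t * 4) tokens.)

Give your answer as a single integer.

Answer: 1

Derivation:
Need 0 + t * 4 >= 1, so t >= 1/4.
Smallest integer t = ceil(1/4) = 1.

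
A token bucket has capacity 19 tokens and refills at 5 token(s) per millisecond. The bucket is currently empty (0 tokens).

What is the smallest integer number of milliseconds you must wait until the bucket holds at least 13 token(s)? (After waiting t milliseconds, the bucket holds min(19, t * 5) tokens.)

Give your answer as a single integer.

Answer: 3

Derivation:
Need t * 5 >= 13, so t >= 13/5.
Smallest integer t = ceil(13/5) = 3.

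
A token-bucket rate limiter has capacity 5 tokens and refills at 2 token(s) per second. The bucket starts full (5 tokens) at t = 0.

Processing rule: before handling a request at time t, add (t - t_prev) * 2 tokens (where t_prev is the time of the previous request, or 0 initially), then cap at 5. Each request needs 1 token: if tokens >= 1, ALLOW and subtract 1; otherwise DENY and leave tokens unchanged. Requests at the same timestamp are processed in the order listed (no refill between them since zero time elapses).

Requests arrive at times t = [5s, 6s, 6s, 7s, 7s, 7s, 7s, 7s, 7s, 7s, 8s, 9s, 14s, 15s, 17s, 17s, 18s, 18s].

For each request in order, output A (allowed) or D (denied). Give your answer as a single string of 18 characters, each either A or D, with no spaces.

Answer: AAAAAAAADDAAAAAAAA

Derivation:
Simulating step by step:
  req#1 t=5s: ALLOW
  req#2 t=6s: ALLOW
  req#3 t=6s: ALLOW
  req#4 t=7s: ALLOW
  req#5 t=7s: ALLOW
  req#6 t=7s: ALLOW
  req#7 t=7s: ALLOW
  req#8 t=7s: ALLOW
  req#9 t=7s: DENY
  req#10 t=7s: DENY
  req#11 t=8s: ALLOW
  req#12 t=9s: ALLOW
  req#13 t=14s: ALLOW
  req#14 t=15s: ALLOW
  req#15 t=17s: ALLOW
  req#16 t=17s: ALLOW
  req#17 t=18s: ALLOW
  req#18 t=18s: ALLOW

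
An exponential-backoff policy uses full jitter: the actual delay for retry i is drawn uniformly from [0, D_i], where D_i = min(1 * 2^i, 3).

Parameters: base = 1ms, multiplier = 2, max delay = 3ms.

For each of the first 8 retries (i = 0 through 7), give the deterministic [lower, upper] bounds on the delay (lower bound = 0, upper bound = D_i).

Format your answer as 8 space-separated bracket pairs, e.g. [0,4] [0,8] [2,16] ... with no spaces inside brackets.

Answer: [0,1] [0,2] [0,3] [0,3] [0,3] [0,3] [0,3] [0,3]

Derivation:
Computing bounds per retry:
  i=0: D_i=min(1*2^0,3)=1, bounds=[0,1]
  i=1: D_i=min(1*2^1,3)=2, bounds=[0,2]
  i=2: D_i=min(1*2^2,3)=3, bounds=[0,3]
  i=3: D_i=min(1*2^3,3)=3, bounds=[0,3]
  i=4: D_i=min(1*2^4,3)=3, bounds=[0,3]
  i=5: D_i=min(1*2^5,3)=3, bounds=[0,3]
  i=6: D_i=min(1*2^6,3)=3, bounds=[0,3]
  i=7: D_i=min(1*2^7,3)=3, bounds=[0,3]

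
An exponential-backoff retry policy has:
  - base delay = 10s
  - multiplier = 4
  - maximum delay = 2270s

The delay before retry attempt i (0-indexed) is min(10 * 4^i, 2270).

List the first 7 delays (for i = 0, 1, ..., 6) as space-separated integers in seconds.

Answer: 10 40 160 640 2270 2270 2270

Derivation:
Computing each delay:
  i=0: min(10*4^0, 2270) = 10
  i=1: min(10*4^1, 2270) = 40
  i=2: min(10*4^2, 2270) = 160
  i=3: min(10*4^3, 2270) = 640
  i=4: min(10*4^4, 2270) = 2270
  i=5: min(10*4^5, 2270) = 2270
  i=6: min(10*4^6, 2270) = 2270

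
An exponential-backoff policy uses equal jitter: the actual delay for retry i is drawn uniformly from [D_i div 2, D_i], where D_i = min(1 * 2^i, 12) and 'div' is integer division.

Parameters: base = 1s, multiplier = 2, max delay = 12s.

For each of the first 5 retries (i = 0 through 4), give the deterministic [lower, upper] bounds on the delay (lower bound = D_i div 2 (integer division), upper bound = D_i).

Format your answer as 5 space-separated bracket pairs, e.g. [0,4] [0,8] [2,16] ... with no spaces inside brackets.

Computing bounds per retry:
  i=0: D_i=min(1*2^0,12)=1, bounds=[0,1]
  i=1: D_i=min(1*2^1,12)=2, bounds=[1,2]
  i=2: D_i=min(1*2^2,12)=4, bounds=[2,4]
  i=3: D_i=min(1*2^3,12)=8, bounds=[4,8]
  i=4: D_i=min(1*2^4,12)=12, bounds=[6,12]

Answer: [0,1] [1,2] [2,4] [4,8] [6,12]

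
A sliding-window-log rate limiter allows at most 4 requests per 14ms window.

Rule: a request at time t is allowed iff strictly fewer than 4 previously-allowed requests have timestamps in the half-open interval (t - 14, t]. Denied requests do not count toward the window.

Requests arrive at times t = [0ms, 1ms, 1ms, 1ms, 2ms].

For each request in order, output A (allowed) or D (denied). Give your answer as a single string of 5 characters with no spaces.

Answer: AAAAD

Derivation:
Tracking allowed requests in the window:
  req#1 t=0ms: ALLOW
  req#2 t=1ms: ALLOW
  req#3 t=1ms: ALLOW
  req#4 t=1ms: ALLOW
  req#5 t=2ms: DENY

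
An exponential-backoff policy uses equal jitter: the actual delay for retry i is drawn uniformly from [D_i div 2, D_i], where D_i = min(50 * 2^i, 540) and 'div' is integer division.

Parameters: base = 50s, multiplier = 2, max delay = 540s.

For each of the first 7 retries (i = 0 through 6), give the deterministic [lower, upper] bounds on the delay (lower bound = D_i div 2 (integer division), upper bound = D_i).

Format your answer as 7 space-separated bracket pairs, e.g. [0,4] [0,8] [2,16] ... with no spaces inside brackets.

Answer: [25,50] [50,100] [100,200] [200,400] [270,540] [270,540] [270,540]

Derivation:
Computing bounds per retry:
  i=0: D_i=min(50*2^0,540)=50, bounds=[25,50]
  i=1: D_i=min(50*2^1,540)=100, bounds=[50,100]
  i=2: D_i=min(50*2^2,540)=200, bounds=[100,200]
  i=3: D_i=min(50*2^3,540)=400, bounds=[200,400]
  i=4: D_i=min(50*2^4,540)=540, bounds=[270,540]
  i=5: D_i=min(50*2^5,540)=540, bounds=[270,540]
  i=6: D_i=min(50*2^6,540)=540, bounds=[270,540]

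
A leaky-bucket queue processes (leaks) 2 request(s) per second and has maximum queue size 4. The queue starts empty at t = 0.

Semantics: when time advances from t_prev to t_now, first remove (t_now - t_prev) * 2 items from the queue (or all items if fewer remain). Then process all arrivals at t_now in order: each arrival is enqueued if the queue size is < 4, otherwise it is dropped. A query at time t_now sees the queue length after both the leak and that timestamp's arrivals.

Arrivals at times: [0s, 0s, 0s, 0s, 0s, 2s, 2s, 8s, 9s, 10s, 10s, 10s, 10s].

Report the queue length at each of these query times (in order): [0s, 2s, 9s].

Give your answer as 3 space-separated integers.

Queue lengths at query times:
  query t=0s: backlog = 4
  query t=2s: backlog = 2
  query t=9s: backlog = 1

Answer: 4 2 1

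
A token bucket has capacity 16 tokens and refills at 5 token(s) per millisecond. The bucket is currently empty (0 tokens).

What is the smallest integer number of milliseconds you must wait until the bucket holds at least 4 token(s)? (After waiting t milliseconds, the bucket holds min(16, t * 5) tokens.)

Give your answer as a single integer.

Need t * 5 >= 4, so t >= 4/5.
Smallest integer t = ceil(4/5) = 1.

Answer: 1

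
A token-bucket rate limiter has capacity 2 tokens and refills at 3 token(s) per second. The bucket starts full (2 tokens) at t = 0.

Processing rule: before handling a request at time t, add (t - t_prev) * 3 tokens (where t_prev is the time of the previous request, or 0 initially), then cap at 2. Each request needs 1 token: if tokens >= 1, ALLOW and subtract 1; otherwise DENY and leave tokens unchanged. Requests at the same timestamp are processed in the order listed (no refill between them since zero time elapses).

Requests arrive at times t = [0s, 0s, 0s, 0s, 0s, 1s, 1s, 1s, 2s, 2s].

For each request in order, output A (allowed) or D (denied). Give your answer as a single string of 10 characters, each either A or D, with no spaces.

Simulating step by step:
  req#1 t=0s: ALLOW
  req#2 t=0s: ALLOW
  req#3 t=0s: DENY
  req#4 t=0s: DENY
  req#5 t=0s: DENY
  req#6 t=1s: ALLOW
  req#7 t=1s: ALLOW
  req#8 t=1s: DENY
  req#9 t=2s: ALLOW
  req#10 t=2s: ALLOW

Answer: AADDDAADAA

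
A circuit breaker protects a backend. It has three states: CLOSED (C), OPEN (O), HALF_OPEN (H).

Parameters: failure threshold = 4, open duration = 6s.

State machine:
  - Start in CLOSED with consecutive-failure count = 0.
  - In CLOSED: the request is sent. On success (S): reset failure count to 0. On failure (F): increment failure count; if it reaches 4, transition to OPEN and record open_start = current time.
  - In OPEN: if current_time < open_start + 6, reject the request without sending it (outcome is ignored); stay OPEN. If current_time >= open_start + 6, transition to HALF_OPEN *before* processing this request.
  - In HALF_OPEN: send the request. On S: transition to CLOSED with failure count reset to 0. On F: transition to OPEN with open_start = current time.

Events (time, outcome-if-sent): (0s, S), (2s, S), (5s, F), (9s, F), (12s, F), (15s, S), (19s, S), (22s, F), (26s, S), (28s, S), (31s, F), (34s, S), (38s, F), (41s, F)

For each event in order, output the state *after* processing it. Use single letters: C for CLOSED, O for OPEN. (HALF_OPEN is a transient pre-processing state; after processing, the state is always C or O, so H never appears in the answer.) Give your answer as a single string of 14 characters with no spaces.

State after each event:
  event#1 t=0s outcome=S: state=CLOSED
  event#2 t=2s outcome=S: state=CLOSED
  event#3 t=5s outcome=F: state=CLOSED
  event#4 t=9s outcome=F: state=CLOSED
  event#5 t=12s outcome=F: state=CLOSED
  event#6 t=15s outcome=S: state=CLOSED
  event#7 t=19s outcome=S: state=CLOSED
  event#8 t=22s outcome=F: state=CLOSED
  event#9 t=26s outcome=S: state=CLOSED
  event#10 t=28s outcome=S: state=CLOSED
  event#11 t=31s outcome=F: state=CLOSED
  event#12 t=34s outcome=S: state=CLOSED
  event#13 t=38s outcome=F: state=CLOSED
  event#14 t=41s outcome=F: state=CLOSED

Answer: CCCCCCCCCCCCCC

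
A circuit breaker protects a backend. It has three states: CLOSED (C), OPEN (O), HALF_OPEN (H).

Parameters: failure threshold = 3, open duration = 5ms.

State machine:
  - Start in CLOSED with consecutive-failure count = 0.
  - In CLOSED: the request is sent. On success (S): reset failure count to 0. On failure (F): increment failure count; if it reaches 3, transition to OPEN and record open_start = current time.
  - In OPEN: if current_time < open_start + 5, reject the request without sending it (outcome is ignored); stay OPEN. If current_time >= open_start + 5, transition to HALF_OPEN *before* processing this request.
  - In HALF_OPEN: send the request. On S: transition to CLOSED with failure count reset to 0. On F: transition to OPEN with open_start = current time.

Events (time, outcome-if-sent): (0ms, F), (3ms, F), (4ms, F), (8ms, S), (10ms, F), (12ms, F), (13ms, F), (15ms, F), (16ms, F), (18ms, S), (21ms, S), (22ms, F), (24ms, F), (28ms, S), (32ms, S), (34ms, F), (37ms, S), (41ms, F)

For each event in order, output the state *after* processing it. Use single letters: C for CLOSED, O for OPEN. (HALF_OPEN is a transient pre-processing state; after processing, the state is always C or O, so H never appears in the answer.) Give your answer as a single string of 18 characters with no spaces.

Answer: CCOOOOOOOOCCCCCCCC

Derivation:
State after each event:
  event#1 t=0ms outcome=F: state=CLOSED
  event#2 t=3ms outcome=F: state=CLOSED
  event#3 t=4ms outcome=F: state=OPEN
  event#4 t=8ms outcome=S: state=OPEN
  event#5 t=10ms outcome=F: state=OPEN
  event#6 t=12ms outcome=F: state=OPEN
  event#7 t=13ms outcome=F: state=OPEN
  event#8 t=15ms outcome=F: state=OPEN
  event#9 t=16ms outcome=F: state=OPEN
  event#10 t=18ms outcome=S: state=OPEN
  event#11 t=21ms outcome=S: state=CLOSED
  event#12 t=22ms outcome=F: state=CLOSED
  event#13 t=24ms outcome=F: state=CLOSED
  event#14 t=28ms outcome=S: state=CLOSED
  event#15 t=32ms outcome=S: state=CLOSED
  event#16 t=34ms outcome=F: state=CLOSED
  event#17 t=37ms outcome=S: state=CLOSED
  event#18 t=41ms outcome=F: state=CLOSED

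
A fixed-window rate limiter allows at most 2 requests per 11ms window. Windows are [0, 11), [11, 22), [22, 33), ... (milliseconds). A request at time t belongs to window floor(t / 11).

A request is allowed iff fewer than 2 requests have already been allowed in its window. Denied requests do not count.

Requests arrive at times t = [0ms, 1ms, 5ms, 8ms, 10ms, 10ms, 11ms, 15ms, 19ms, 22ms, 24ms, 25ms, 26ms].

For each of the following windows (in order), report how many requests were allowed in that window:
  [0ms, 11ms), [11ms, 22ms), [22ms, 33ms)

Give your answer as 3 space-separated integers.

Processing requests:
  req#1 t=0ms (window 0): ALLOW
  req#2 t=1ms (window 0): ALLOW
  req#3 t=5ms (window 0): DENY
  req#4 t=8ms (window 0): DENY
  req#5 t=10ms (window 0): DENY
  req#6 t=10ms (window 0): DENY
  req#7 t=11ms (window 1): ALLOW
  req#8 t=15ms (window 1): ALLOW
  req#9 t=19ms (window 1): DENY
  req#10 t=22ms (window 2): ALLOW
  req#11 t=24ms (window 2): ALLOW
  req#12 t=25ms (window 2): DENY
  req#13 t=26ms (window 2): DENY

Allowed counts by window: 2 2 2

Answer: 2 2 2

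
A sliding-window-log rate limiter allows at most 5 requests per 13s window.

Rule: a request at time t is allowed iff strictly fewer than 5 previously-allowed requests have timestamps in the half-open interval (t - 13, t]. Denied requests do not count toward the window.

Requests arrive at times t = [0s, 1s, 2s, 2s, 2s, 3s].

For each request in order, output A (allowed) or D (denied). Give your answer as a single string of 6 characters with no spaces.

Answer: AAAAAD

Derivation:
Tracking allowed requests in the window:
  req#1 t=0s: ALLOW
  req#2 t=1s: ALLOW
  req#3 t=2s: ALLOW
  req#4 t=2s: ALLOW
  req#5 t=2s: ALLOW
  req#6 t=3s: DENY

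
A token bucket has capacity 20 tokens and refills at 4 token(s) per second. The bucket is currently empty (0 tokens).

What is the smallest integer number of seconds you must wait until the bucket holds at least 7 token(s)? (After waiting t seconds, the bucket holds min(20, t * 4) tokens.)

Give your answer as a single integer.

Answer: 2

Derivation:
Need t * 4 >= 7, so t >= 7/4.
Smallest integer t = ceil(7/4) = 2.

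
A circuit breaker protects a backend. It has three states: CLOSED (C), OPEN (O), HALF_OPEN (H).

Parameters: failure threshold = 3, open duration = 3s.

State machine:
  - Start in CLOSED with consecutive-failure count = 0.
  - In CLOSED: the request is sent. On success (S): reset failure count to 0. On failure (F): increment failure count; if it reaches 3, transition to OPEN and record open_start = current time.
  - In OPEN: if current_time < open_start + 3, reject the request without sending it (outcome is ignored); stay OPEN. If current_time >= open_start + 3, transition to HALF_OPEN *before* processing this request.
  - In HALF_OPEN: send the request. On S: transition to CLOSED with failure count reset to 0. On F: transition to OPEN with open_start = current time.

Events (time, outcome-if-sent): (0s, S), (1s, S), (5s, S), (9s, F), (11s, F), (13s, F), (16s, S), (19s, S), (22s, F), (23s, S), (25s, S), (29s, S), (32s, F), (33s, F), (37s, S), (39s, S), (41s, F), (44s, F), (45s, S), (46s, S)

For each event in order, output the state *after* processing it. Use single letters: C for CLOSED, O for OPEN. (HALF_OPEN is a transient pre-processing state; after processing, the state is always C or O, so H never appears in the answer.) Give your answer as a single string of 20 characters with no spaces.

State after each event:
  event#1 t=0s outcome=S: state=CLOSED
  event#2 t=1s outcome=S: state=CLOSED
  event#3 t=5s outcome=S: state=CLOSED
  event#4 t=9s outcome=F: state=CLOSED
  event#5 t=11s outcome=F: state=CLOSED
  event#6 t=13s outcome=F: state=OPEN
  event#7 t=16s outcome=S: state=CLOSED
  event#8 t=19s outcome=S: state=CLOSED
  event#9 t=22s outcome=F: state=CLOSED
  event#10 t=23s outcome=S: state=CLOSED
  event#11 t=25s outcome=S: state=CLOSED
  event#12 t=29s outcome=S: state=CLOSED
  event#13 t=32s outcome=F: state=CLOSED
  event#14 t=33s outcome=F: state=CLOSED
  event#15 t=37s outcome=S: state=CLOSED
  event#16 t=39s outcome=S: state=CLOSED
  event#17 t=41s outcome=F: state=CLOSED
  event#18 t=44s outcome=F: state=CLOSED
  event#19 t=45s outcome=S: state=CLOSED
  event#20 t=46s outcome=S: state=CLOSED

Answer: CCCCCOCCCCCCCCCCCCCC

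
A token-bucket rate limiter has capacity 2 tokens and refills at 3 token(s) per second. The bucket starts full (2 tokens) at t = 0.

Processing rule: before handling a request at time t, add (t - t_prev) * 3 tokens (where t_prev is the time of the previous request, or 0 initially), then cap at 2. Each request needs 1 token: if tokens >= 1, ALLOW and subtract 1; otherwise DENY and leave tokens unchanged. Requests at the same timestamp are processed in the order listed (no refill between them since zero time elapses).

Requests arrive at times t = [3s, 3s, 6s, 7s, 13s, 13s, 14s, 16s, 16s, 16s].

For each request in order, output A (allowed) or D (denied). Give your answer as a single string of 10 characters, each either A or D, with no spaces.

Answer: AAAAAAAAAD

Derivation:
Simulating step by step:
  req#1 t=3s: ALLOW
  req#2 t=3s: ALLOW
  req#3 t=6s: ALLOW
  req#4 t=7s: ALLOW
  req#5 t=13s: ALLOW
  req#6 t=13s: ALLOW
  req#7 t=14s: ALLOW
  req#8 t=16s: ALLOW
  req#9 t=16s: ALLOW
  req#10 t=16s: DENY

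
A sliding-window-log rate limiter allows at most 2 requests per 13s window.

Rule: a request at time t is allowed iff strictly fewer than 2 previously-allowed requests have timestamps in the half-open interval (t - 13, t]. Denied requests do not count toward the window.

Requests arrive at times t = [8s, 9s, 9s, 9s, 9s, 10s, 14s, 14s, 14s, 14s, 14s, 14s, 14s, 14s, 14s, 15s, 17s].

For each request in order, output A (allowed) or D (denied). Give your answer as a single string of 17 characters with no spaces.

Answer: AADDDDDDDDDDDDDDD

Derivation:
Tracking allowed requests in the window:
  req#1 t=8s: ALLOW
  req#2 t=9s: ALLOW
  req#3 t=9s: DENY
  req#4 t=9s: DENY
  req#5 t=9s: DENY
  req#6 t=10s: DENY
  req#7 t=14s: DENY
  req#8 t=14s: DENY
  req#9 t=14s: DENY
  req#10 t=14s: DENY
  req#11 t=14s: DENY
  req#12 t=14s: DENY
  req#13 t=14s: DENY
  req#14 t=14s: DENY
  req#15 t=14s: DENY
  req#16 t=15s: DENY
  req#17 t=17s: DENY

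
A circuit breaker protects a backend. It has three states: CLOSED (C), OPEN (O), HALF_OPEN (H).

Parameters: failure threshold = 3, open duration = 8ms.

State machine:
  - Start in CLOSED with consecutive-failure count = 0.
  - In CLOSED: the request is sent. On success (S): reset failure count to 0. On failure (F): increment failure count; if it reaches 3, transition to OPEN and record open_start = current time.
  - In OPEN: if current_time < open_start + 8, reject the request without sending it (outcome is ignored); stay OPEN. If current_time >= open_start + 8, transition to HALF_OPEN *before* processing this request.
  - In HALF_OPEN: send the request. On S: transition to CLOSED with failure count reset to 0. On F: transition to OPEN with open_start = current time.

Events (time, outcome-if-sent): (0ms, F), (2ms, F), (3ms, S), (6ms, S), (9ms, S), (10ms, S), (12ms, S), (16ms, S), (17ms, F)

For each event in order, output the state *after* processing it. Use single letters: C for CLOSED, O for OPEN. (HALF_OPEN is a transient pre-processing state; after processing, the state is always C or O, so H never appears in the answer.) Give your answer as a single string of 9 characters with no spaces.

Answer: CCCCCCCCC

Derivation:
State after each event:
  event#1 t=0ms outcome=F: state=CLOSED
  event#2 t=2ms outcome=F: state=CLOSED
  event#3 t=3ms outcome=S: state=CLOSED
  event#4 t=6ms outcome=S: state=CLOSED
  event#5 t=9ms outcome=S: state=CLOSED
  event#6 t=10ms outcome=S: state=CLOSED
  event#7 t=12ms outcome=S: state=CLOSED
  event#8 t=16ms outcome=S: state=CLOSED
  event#9 t=17ms outcome=F: state=CLOSED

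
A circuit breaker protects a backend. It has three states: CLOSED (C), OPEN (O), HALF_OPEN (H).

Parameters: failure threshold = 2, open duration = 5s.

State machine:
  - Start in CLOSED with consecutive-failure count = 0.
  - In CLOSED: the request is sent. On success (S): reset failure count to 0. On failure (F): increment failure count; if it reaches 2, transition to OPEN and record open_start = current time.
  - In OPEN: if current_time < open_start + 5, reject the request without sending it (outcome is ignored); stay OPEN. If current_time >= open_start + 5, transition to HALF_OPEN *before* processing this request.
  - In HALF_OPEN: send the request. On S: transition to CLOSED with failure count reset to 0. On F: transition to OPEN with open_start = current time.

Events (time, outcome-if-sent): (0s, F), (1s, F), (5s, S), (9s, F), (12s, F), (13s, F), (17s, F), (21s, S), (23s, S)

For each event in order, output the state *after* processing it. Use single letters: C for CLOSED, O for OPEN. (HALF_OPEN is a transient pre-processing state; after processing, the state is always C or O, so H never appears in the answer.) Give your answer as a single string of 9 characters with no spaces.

Answer: COOOOOOOC

Derivation:
State after each event:
  event#1 t=0s outcome=F: state=CLOSED
  event#2 t=1s outcome=F: state=OPEN
  event#3 t=5s outcome=S: state=OPEN
  event#4 t=9s outcome=F: state=OPEN
  event#5 t=12s outcome=F: state=OPEN
  event#6 t=13s outcome=F: state=OPEN
  event#7 t=17s outcome=F: state=OPEN
  event#8 t=21s outcome=S: state=OPEN
  event#9 t=23s outcome=S: state=CLOSED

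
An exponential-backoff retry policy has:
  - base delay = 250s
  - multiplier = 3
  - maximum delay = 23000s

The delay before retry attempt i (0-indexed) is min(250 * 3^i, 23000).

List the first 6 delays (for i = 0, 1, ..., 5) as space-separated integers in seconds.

Computing each delay:
  i=0: min(250*3^0, 23000) = 250
  i=1: min(250*3^1, 23000) = 750
  i=2: min(250*3^2, 23000) = 2250
  i=3: min(250*3^3, 23000) = 6750
  i=4: min(250*3^4, 23000) = 20250
  i=5: min(250*3^5, 23000) = 23000

Answer: 250 750 2250 6750 20250 23000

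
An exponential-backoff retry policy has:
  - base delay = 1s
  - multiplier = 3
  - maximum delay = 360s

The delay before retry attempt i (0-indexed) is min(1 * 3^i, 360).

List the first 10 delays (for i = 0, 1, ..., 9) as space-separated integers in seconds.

Answer: 1 3 9 27 81 243 360 360 360 360

Derivation:
Computing each delay:
  i=0: min(1*3^0, 360) = 1
  i=1: min(1*3^1, 360) = 3
  i=2: min(1*3^2, 360) = 9
  i=3: min(1*3^3, 360) = 27
  i=4: min(1*3^4, 360) = 81
  i=5: min(1*3^5, 360) = 243
  i=6: min(1*3^6, 360) = 360
  i=7: min(1*3^7, 360) = 360
  i=8: min(1*3^8, 360) = 360
  i=9: min(1*3^9, 360) = 360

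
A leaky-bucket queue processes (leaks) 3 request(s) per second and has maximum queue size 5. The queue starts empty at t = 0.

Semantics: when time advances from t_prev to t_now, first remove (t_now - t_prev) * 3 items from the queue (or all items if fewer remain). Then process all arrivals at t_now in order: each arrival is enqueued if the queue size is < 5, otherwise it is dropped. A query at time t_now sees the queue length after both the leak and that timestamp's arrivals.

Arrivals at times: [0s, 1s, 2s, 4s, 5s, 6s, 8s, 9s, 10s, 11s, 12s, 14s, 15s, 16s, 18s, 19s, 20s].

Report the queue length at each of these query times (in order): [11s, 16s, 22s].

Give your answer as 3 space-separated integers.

Answer: 1 1 0

Derivation:
Queue lengths at query times:
  query t=11s: backlog = 1
  query t=16s: backlog = 1
  query t=22s: backlog = 0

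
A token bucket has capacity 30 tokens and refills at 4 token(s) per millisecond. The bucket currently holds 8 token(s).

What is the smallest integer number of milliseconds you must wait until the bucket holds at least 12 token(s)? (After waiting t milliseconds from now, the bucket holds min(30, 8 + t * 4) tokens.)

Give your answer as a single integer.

Answer: 1

Derivation:
Need 8 + t * 4 >= 12, so t >= 4/4.
Smallest integer t = ceil(4/4) = 1.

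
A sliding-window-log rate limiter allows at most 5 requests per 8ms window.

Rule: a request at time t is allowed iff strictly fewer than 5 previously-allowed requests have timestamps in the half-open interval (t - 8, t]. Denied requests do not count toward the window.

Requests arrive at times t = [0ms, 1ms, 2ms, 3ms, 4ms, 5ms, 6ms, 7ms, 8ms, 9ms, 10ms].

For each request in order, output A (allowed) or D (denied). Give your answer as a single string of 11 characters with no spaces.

Answer: AAAAADDDAAA

Derivation:
Tracking allowed requests in the window:
  req#1 t=0ms: ALLOW
  req#2 t=1ms: ALLOW
  req#3 t=2ms: ALLOW
  req#4 t=3ms: ALLOW
  req#5 t=4ms: ALLOW
  req#6 t=5ms: DENY
  req#7 t=6ms: DENY
  req#8 t=7ms: DENY
  req#9 t=8ms: ALLOW
  req#10 t=9ms: ALLOW
  req#11 t=10ms: ALLOW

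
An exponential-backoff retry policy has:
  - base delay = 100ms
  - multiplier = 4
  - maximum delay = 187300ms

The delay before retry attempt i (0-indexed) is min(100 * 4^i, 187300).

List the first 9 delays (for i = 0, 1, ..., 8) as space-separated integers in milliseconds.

Answer: 100 400 1600 6400 25600 102400 187300 187300 187300

Derivation:
Computing each delay:
  i=0: min(100*4^0, 187300) = 100
  i=1: min(100*4^1, 187300) = 400
  i=2: min(100*4^2, 187300) = 1600
  i=3: min(100*4^3, 187300) = 6400
  i=4: min(100*4^4, 187300) = 25600
  i=5: min(100*4^5, 187300) = 102400
  i=6: min(100*4^6, 187300) = 187300
  i=7: min(100*4^7, 187300) = 187300
  i=8: min(100*4^8, 187300) = 187300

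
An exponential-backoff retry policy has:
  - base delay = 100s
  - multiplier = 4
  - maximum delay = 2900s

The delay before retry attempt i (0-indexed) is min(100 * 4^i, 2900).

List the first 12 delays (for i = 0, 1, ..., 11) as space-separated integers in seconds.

Computing each delay:
  i=0: min(100*4^0, 2900) = 100
  i=1: min(100*4^1, 2900) = 400
  i=2: min(100*4^2, 2900) = 1600
  i=3: min(100*4^3, 2900) = 2900
  i=4: min(100*4^4, 2900) = 2900
  i=5: min(100*4^5, 2900) = 2900
  i=6: min(100*4^6, 2900) = 2900
  i=7: min(100*4^7, 2900) = 2900
  i=8: min(100*4^8, 2900) = 2900
  i=9: min(100*4^9, 2900) = 2900
  i=10: min(100*4^10, 2900) = 2900
  i=11: min(100*4^11, 2900) = 2900

Answer: 100 400 1600 2900 2900 2900 2900 2900 2900 2900 2900 2900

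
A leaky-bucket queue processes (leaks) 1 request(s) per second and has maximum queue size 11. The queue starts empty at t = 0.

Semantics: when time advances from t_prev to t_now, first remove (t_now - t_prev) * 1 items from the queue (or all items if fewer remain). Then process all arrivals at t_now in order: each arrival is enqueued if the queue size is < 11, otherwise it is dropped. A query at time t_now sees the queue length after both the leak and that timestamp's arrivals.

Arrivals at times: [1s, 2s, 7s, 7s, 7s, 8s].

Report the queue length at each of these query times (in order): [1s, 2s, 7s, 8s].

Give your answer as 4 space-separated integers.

Queue lengths at query times:
  query t=1s: backlog = 1
  query t=2s: backlog = 1
  query t=7s: backlog = 3
  query t=8s: backlog = 3

Answer: 1 1 3 3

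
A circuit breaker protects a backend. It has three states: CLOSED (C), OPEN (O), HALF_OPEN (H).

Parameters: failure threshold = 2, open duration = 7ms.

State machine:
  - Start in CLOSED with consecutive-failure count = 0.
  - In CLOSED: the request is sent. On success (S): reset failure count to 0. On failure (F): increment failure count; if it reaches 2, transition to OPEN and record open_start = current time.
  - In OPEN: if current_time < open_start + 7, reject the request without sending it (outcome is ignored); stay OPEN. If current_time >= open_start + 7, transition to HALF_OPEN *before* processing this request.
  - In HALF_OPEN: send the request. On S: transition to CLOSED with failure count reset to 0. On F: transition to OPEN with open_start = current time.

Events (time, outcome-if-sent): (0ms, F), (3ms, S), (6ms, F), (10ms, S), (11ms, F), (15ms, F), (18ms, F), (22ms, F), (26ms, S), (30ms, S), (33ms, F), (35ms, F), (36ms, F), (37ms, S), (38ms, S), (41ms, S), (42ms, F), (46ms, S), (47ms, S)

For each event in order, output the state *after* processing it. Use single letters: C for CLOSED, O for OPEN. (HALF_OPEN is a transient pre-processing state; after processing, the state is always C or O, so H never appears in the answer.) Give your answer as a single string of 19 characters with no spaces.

Answer: CCCCCOOOOCCOOOOOOOO

Derivation:
State after each event:
  event#1 t=0ms outcome=F: state=CLOSED
  event#2 t=3ms outcome=S: state=CLOSED
  event#3 t=6ms outcome=F: state=CLOSED
  event#4 t=10ms outcome=S: state=CLOSED
  event#5 t=11ms outcome=F: state=CLOSED
  event#6 t=15ms outcome=F: state=OPEN
  event#7 t=18ms outcome=F: state=OPEN
  event#8 t=22ms outcome=F: state=OPEN
  event#9 t=26ms outcome=S: state=OPEN
  event#10 t=30ms outcome=S: state=CLOSED
  event#11 t=33ms outcome=F: state=CLOSED
  event#12 t=35ms outcome=F: state=OPEN
  event#13 t=36ms outcome=F: state=OPEN
  event#14 t=37ms outcome=S: state=OPEN
  event#15 t=38ms outcome=S: state=OPEN
  event#16 t=41ms outcome=S: state=OPEN
  event#17 t=42ms outcome=F: state=OPEN
  event#18 t=46ms outcome=S: state=OPEN
  event#19 t=47ms outcome=S: state=OPEN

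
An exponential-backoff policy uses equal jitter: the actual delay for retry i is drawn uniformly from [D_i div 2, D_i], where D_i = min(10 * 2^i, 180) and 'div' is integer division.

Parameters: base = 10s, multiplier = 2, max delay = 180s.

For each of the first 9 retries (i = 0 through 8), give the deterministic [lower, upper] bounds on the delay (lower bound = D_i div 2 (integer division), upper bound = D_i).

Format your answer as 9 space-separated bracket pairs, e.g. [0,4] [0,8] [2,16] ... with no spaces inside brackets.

Computing bounds per retry:
  i=0: D_i=min(10*2^0,180)=10, bounds=[5,10]
  i=1: D_i=min(10*2^1,180)=20, bounds=[10,20]
  i=2: D_i=min(10*2^2,180)=40, bounds=[20,40]
  i=3: D_i=min(10*2^3,180)=80, bounds=[40,80]
  i=4: D_i=min(10*2^4,180)=160, bounds=[80,160]
  i=5: D_i=min(10*2^5,180)=180, bounds=[90,180]
  i=6: D_i=min(10*2^6,180)=180, bounds=[90,180]
  i=7: D_i=min(10*2^7,180)=180, bounds=[90,180]
  i=8: D_i=min(10*2^8,180)=180, bounds=[90,180]

Answer: [5,10] [10,20] [20,40] [40,80] [80,160] [90,180] [90,180] [90,180] [90,180]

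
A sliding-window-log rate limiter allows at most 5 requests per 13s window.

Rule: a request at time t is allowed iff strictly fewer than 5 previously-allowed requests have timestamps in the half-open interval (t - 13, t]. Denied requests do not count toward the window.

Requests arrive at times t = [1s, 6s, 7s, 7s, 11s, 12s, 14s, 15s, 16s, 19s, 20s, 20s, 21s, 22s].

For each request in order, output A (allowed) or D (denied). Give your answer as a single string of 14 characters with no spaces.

Tracking allowed requests in the window:
  req#1 t=1s: ALLOW
  req#2 t=6s: ALLOW
  req#3 t=7s: ALLOW
  req#4 t=7s: ALLOW
  req#5 t=11s: ALLOW
  req#6 t=12s: DENY
  req#7 t=14s: ALLOW
  req#8 t=15s: DENY
  req#9 t=16s: DENY
  req#10 t=19s: ALLOW
  req#11 t=20s: ALLOW
  req#12 t=20s: ALLOW
  req#13 t=21s: DENY
  req#14 t=22s: DENY

Answer: AAAAADADDAAADD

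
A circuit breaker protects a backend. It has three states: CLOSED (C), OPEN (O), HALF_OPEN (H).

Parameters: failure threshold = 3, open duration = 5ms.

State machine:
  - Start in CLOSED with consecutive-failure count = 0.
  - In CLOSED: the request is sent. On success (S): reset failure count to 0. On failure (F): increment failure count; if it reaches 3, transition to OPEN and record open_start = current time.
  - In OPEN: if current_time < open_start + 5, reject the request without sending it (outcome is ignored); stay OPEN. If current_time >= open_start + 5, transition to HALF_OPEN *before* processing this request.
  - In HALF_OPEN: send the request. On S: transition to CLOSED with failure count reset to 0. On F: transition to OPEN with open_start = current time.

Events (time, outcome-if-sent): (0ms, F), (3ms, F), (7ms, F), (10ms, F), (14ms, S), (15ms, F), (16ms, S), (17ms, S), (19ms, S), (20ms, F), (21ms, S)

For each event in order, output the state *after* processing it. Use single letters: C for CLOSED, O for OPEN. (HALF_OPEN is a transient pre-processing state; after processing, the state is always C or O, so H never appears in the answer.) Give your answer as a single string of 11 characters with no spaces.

Answer: CCOOCCCCCCC

Derivation:
State after each event:
  event#1 t=0ms outcome=F: state=CLOSED
  event#2 t=3ms outcome=F: state=CLOSED
  event#3 t=7ms outcome=F: state=OPEN
  event#4 t=10ms outcome=F: state=OPEN
  event#5 t=14ms outcome=S: state=CLOSED
  event#6 t=15ms outcome=F: state=CLOSED
  event#7 t=16ms outcome=S: state=CLOSED
  event#8 t=17ms outcome=S: state=CLOSED
  event#9 t=19ms outcome=S: state=CLOSED
  event#10 t=20ms outcome=F: state=CLOSED
  event#11 t=21ms outcome=S: state=CLOSED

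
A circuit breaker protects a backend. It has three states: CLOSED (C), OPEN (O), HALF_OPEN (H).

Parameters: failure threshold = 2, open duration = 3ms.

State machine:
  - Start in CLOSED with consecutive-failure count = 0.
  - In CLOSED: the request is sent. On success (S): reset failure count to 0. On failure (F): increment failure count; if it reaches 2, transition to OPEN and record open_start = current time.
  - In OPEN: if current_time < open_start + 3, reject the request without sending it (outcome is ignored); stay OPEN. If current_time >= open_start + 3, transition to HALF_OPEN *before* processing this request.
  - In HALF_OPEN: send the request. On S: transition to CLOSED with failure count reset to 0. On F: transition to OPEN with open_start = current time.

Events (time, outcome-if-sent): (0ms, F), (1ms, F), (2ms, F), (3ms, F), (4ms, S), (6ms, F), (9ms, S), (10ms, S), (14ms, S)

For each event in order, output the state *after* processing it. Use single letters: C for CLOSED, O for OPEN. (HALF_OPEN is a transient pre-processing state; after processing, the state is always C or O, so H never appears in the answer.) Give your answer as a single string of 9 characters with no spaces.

Answer: COOOCCCCC

Derivation:
State after each event:
  event#1 t=0ms outcome=F: state=CLOSED
  event#2 t=1ms outcome=F: state=OPEN
  event#3 t=2ms outcome=F: state=OPEN
  event#4 t=3ms outcome=F: state=OPEN
  event#5 t=4ms outcome=S: state=CLOSED
  event#6 t=6ms outcome=F: state=CLOSED
  event#7 t=9ms outcome=S: state=CLOSED
  event#8 t=10ms outcome=S: state=CLOSED
  event#9 t=14ms outcome=S: state=CLOSED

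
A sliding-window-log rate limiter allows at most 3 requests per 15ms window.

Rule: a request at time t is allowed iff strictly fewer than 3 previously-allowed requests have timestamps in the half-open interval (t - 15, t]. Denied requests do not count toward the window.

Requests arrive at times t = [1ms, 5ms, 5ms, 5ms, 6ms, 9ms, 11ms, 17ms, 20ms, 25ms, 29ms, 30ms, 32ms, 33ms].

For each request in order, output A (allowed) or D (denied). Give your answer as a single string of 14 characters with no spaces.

Answer: AAADDDDAAADDAD

Derivation:
Tracking allowed requests in the window:
  req#1 t=1ms: ALLOW
  req#2 t=5ms: ALLOW
  req#3 t=5ms: ALLOW
  req#4 t=5ms: DENY
  req#5 t=6ms: DENY
  req#6 t=9ms: DENY
  req#7 t=11ms: DENY
  req#8 t=17ms: ALLOW
  req#9 t=20ms: ALLOW
  req#10 t=25ms: ALLOW
  req#11 t=29ms: DENY
  req#12 t=30ms: DENY
  req#13 t=32ms: ALLOW
  req#14 t=33ms: DENY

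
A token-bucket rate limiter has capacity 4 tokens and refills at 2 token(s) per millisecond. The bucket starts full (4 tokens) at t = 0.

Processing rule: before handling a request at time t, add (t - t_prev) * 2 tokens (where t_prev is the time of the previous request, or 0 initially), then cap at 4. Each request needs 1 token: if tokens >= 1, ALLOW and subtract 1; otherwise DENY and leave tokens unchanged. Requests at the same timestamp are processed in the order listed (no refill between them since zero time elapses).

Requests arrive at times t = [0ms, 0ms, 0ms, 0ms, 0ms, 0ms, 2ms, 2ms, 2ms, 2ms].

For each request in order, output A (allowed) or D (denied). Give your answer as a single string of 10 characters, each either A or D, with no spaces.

Answer: AAAADDAAAA

Derivation:
Simulating step by step:
  req#1 t=0ms: ALLOW
  req#2 t=0ms: ALLOW
  req#3 t=0ms: ALLOW
  req#4 t=0ms: ALLOW
  req#5 t=0ms: DENY
  req#6 t=0ms: DENY
  req#7 t=2ms: ALLOW
  req#8 t=2ms: ALLOW
  req#9 t=2ms: ALLOW
  req#10 t=2ms: ALLOW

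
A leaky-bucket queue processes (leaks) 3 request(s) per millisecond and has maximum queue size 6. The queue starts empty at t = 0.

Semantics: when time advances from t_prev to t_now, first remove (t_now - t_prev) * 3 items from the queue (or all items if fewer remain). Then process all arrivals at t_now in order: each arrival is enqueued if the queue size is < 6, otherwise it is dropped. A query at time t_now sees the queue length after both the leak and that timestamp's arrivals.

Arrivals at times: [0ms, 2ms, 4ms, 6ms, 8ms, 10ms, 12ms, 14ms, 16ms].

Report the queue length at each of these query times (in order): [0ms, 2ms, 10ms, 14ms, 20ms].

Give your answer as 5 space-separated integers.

Answer: 1 1 1 1 0

Derivation:
Queue lengths at query times:
  query t=0ms: backlog = 1
  query t=2ms: backlog = 1
  query t=10ms: backlog = 1
  query t=14ms: backlog = 1
  query t=20ms: backlog = 0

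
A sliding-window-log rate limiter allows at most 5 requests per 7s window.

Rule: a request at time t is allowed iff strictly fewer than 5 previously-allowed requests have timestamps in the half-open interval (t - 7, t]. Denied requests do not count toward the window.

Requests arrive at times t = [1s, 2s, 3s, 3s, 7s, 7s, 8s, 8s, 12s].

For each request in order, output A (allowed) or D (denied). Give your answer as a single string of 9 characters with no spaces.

Answer: AAAAADADA

Derivation:
Tracking allowed requests in the window:
  req#1 t=1s: ALLOW
  req#2 t=2s: ALLOW
  req#3 t=3s: ALLOW
  req#4 t=3s: ALLOW
  req#5 t=7s: ALLOW
  req#6 t=7s: DENY
  req#7 t=8s: ALLOW
  req#8 t=8s: DENY
  req#9 t=12s: ALLOW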